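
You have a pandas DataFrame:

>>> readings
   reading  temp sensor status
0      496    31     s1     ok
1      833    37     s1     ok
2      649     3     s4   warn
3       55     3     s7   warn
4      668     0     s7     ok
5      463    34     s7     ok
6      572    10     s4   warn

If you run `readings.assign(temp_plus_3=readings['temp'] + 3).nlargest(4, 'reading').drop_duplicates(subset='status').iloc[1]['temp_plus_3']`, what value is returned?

6

add column temp_plus_3 = readings['temp'] + 3:
   reading  temp sensor status  temp_plus_3
0      496    31     s1     ok           34
1      833    37     s1     ok           40
2      649     3     s4   warn            6
3       55     3     s7   warn            6
4      668     0     s7     ok            3
5      463    34     s7     ok           37
6      572    10     s4   warn           13
take 4 rows with largest reading:
   reading  temp sensor status  temp_plus_3
1      833    37     s1     ok           40
4      668     0     s7     ok            3
2      649     3     s4   warn            6
6      572    10     s4   warn           13
drop duplicate status (keep=first):
   reading  temp sensor status  temp_plus_3
1      833    37     s1     ok           40
2      649     3     s4   warn            6
value at position 1, column 'temp_plus_3' → 6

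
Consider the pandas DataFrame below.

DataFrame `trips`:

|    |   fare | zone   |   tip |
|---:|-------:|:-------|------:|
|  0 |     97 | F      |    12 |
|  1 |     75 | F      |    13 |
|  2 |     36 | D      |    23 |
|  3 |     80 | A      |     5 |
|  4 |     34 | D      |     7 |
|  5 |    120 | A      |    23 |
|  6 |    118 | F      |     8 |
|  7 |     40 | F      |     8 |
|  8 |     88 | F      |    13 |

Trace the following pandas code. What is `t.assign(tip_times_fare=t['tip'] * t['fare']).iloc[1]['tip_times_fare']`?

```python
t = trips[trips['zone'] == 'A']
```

filter rows where zone == 'A':
   fare zone  tip
3    80    A    5
5   120    A   23
add column tip_times_fare = t['tip'] * t['fare']:
   fare zone  tip  tip_times_fare
3    80    A    5             400
5   120    A   23            2760
value at position 1, column 'tip_times_fare' → 2760

2760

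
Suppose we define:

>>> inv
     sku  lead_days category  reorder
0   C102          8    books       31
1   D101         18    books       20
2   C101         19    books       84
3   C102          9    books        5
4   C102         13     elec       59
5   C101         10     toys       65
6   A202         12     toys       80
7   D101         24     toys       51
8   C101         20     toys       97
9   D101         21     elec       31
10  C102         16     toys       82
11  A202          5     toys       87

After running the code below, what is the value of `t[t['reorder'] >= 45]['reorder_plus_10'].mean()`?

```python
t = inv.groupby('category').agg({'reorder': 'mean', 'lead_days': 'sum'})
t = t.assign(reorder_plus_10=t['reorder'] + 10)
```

71.0

group by category: mean(reorder), sum(lead_days):
          reorder  lead_days
category                    
books        35.0         54
elec         45.0         34
toys         77.0         87
add column reorder_plus_10 = t['reorder'] + 10:
          reorder  lead_days  reorder_plus_10
category                                     
books        35.0         54             45.0
elec         45.0         34             55.0
toys         77.0         87             87.0
filter rows where reorder >= 45:
          reorder  lead_days  reorder_plus_10
category                                     
elec         45.0         34             55.0
toys         77.0         87             87.0
Reading off the mean of column 'reorder_plus_10', we get 71.0.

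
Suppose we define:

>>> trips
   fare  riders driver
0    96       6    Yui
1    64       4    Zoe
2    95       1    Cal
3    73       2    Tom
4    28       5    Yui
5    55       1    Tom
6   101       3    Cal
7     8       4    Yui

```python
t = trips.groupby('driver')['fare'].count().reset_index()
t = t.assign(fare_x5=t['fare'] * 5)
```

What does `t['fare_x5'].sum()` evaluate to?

group by driver, count of fare:
driver
Cal    2
Tom    2
Yui    3
Zoe    1
Name: fare, dtype: int64
reset_index():
  driver  fare
0    Cal     2
1    Tom     2
2    Yui     3
3    Zoe     1
add column fare_x5 = t['fare'] * 5:
  driver  fare  fare_x5
0    Cal     2       10
1    Tom     2       10
2    Yui     3       15
3    Zoe     1        5
Then the sum of column 'fare_x5': 40

40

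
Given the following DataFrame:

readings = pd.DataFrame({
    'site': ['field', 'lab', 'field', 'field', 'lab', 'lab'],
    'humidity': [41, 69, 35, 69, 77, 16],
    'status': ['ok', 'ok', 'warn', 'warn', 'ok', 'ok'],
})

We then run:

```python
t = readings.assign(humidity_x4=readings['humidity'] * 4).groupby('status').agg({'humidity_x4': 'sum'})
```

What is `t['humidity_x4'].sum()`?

add column humidity_x4 = readings['humidity'] * 4:
    site  humidity status  humidity_x4
0  field        41     ok          164
1    lab        69     ok          276
2  field        35   warn          140
3  field        69   warn          276
4    lab        77     ok          308
5    lab        16     ok           64
group by status, sum of humidity_x4:
        humidity_x4
status             
ok              812
warn            416
Hence 1228.

1228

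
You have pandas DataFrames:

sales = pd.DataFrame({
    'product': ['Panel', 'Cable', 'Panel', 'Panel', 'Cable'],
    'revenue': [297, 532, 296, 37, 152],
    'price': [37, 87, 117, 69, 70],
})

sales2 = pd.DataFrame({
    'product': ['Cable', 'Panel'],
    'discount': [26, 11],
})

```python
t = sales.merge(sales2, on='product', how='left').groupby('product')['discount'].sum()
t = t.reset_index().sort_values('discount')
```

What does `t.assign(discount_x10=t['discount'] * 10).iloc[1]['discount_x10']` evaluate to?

520

merge on 'product' (how='left') → 5 rows:
  product  revenue  price  discount
0   Panel      297     37        11
1   Cable      532     87        26
2   Panel      296    117        11
3   Panel       37     69        11
4   Cable      152     70        26
group by product, sum of discount:
product
Cable    52
Panel    33
Name: discount, dtype: int64
reset_index():
  product  discount
0   Cable        52
1   Panel        33
sort by discount:
  product  discount
1   Panel        33
0   Cable        52
add column discount_x10 = t['discount'] * 10:
  product  discount  discount_x10
1   Panel        33           330
0   Cable        52           520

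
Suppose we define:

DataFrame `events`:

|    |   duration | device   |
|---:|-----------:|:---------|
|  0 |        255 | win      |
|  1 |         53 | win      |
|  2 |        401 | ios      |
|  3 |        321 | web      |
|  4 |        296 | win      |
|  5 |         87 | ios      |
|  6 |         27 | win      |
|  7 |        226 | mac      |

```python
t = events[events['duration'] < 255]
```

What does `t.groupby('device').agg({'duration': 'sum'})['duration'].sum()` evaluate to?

393

filter rows where duration < 255:
   duration device
1        53    win
5        87    ios
6        27    win
7       226    mac
group by device, sum of duration:
        duration
device          
ios           87
mac          226
win           80
Taking the sum of column 'duration' gives 393.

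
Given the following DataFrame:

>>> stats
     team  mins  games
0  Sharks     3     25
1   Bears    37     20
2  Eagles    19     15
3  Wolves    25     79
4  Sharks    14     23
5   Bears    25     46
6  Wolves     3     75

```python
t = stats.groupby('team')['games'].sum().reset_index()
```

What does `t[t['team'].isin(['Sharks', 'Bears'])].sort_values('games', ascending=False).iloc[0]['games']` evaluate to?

66

group by team, sum of games:
team
Bears      66
Eagles     15
Sharks     48
Wolves    154
Name: games, dtype: int64
reset_index():
     team  games
0   Bears     66
1  Eagles     15
2  Sharks     48
3  Wolves    154
filter rows where team in ['Sharks', 'Bears']:
     team  games
0   Bears     66
2  Sharks     48
sort by games descending:
     team  games
0   Bears     66
2  Sharks     48
Taking the value at position 0, column 'games' gives 66.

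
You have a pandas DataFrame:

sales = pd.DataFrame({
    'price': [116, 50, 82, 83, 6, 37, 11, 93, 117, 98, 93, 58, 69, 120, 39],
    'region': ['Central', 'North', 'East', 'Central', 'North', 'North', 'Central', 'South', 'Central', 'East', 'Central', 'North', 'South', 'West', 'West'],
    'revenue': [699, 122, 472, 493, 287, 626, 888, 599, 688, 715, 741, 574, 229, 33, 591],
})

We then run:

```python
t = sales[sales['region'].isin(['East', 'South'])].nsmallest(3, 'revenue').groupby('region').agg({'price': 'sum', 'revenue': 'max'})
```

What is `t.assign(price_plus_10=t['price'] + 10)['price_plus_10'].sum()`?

filter rows where region in ['East', 'South']:
    price region  revenue
2      82   East      472
7      93  South      599
9      98   East      715
12     69  South      229
take 3 rows with smallest revenue:
    price region  revenue
12     69  South      229
2      82   East      472
7      93  South      599
group by region: sum(price), max(revenue):
        price  revenue
region                
East       82      472
South     162      599
add column price_plus_10 = t['price'] + 10:
        price  revenue  price_plus_10
region                               
East       82      472             92
South     162      599            172
Taking the sum of column 'price_plus_10' gives 264.

264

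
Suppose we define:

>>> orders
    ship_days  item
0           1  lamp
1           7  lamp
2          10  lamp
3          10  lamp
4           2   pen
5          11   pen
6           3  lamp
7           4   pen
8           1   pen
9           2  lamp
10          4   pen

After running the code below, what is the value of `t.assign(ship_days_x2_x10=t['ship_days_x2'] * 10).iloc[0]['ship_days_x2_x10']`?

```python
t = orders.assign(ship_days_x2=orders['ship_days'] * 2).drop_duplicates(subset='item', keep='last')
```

40

add column ship_days_x2 = orders['ship_days'] * 2:
    ship_days  item  ship_days_x2
0           1  lamp             2
1           7  lamp            14
2          10  lamp            20
3          10  lamp            20
4           2   pen             4
5          11   pen            22
6           3  lamp             6
7           4   pen             8
8           1   pen             2
9           2  lamp             4
10          4   pen             8
drop duplicate item (keep=last):
    ship_days  item  ship_days_x2
9           2  lamp             4
10          4   pen             8
add column ship_days_x2_x10 = t['ship_days_x2'] * 10:
    ship_days  item  ship_days_x2  ship_days_x2_x10
9           2  lamp             4                40
10          4   pen             8                80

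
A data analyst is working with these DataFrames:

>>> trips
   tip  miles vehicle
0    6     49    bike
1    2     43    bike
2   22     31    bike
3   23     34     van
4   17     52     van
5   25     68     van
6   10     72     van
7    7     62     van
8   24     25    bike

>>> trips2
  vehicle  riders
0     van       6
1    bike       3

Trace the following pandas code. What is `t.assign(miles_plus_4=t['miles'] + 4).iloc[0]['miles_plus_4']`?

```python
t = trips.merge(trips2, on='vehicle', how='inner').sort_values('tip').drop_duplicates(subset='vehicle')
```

merge on 'vehicle' (how='inner') → 9 rows:
   tip  miles vehicle  riders
0    6     49    bike       3
1    2     43    bike       3
2   22     31    bike       3
3   23     34     van       6
4   17     52     van       6
5   25     68     van       6
6   10     72     van       6
7    7     62     van       6
8   24     25    bike       3
sort by tip:
   tip  miles vehicle  riders
1    2     43    bike       3
0    6     49    bike       3
7    7     62     van       6
6   10     72     van       6
4   17     52     van       6
2   22     31    bike       3
3   23     34     van       6
8   24     25    bike       3
5   25     68     van       6
drop duplicate vehicle (keep=first):
   tip  miles vehicle  riders
1    2     43    bike       3
7    7     62     van       6
add column miles_plus_4 = t['miles'] + 4:
   tip  miles vehicle  riders  miles_plus_4
1    2     43    bike       3            47
7    7     62     van       6            66
Taking the value at position 0, column 'miles_plus_4' gives 47.

47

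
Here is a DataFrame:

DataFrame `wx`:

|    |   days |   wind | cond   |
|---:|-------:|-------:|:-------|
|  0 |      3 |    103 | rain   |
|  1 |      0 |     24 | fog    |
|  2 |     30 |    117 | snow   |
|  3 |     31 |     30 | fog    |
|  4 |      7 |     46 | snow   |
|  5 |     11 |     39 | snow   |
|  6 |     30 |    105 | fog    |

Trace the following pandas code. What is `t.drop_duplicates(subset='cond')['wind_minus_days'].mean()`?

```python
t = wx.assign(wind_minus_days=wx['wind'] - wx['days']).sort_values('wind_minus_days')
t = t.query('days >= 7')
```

add column wind_minus_days = wx['wind'] - wx['days']:
   days  wind  cond  wind_minus_days
0     3   103  rain              100
1     0    24   fog               24
2    30   117  snow               87
3    31    30   fog               -1
4     7    46  snow               39
5    11    39  snow               28
6    30   105   fog               75
sort by wind_minus_days:
   days  wind  cond  wind_minus_days
3    31    30   fog               -1
1     0    24   fog               24
5    11    39  snow               28
4     7    46  snow               39
6    30   105   fog               75
2    30   117  snow               87
0     3   103  rain              100
filter rows where days >= 7:
   days  wind  cond  wind_minus_days
3    31    30   fog               -1
5    11    39  snow               28
4     7    46  snow               39
6    30   105   fog               75
2    30   117  snow               87
drop duplicate cond (keep=first):
   days  wind  cond  wind_minus_days
3    31    30   fog               -1
5    11    39  snow               28

13.5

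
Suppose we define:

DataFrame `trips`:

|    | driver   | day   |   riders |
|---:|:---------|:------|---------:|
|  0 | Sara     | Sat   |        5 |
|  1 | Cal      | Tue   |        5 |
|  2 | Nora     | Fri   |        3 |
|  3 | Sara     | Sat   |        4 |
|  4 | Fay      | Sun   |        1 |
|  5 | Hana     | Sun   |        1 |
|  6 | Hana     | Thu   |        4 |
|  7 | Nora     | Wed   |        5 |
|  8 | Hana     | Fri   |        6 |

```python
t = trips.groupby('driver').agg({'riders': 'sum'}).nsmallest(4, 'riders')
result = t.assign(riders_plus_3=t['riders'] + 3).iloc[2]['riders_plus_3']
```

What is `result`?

group by driver, sum of riders:
        riders
driver        
Cal          5
Fay          1
Hana        11
Nora         8
Sara         9
take 4 rows with smallest riders:
        riders
driver        
Fay          1
Cal          5
Nora         8
Sara         9
add column riders_plus_3 = t['riders'] + 3:
        riders  riders_plus_3
driver                       
Fay          1              4
Cal          5              8
Nora         8             11
Sara         9             12
Hence 11.

11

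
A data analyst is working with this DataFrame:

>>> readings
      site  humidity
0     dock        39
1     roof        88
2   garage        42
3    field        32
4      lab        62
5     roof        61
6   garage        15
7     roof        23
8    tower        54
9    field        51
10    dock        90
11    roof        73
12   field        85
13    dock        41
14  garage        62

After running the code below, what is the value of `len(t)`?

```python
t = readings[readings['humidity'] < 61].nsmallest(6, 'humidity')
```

filter rows where humidity < 61:
      site  humidity
0     dock        39
2   garage        42
3    field        32
6   garage        15
7     roof        23
8    tower        54
9    field        51
13    dock        41
take 6 rows with smallest humidity:
      site  humidity
6   garage        15
7     roof        23
3    field        32
0     dock        39
13    dock        41
2   garage        42
So result = 6.

6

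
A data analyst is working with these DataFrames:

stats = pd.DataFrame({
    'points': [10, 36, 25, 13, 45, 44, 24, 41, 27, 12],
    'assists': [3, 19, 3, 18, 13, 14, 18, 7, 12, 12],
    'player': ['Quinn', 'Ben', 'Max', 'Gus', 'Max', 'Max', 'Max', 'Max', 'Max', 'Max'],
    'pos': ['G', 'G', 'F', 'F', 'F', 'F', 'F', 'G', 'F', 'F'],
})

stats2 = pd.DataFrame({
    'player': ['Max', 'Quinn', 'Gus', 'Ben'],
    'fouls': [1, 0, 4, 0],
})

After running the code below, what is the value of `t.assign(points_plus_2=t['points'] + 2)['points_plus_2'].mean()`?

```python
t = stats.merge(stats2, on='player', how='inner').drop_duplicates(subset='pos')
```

19.5

merge on 'player' (how='inner') → 10 rows:
   points  assists player pos  fouls
0      10        3  Quinn   G      0
1      36       19    Ben   G      0
2      25        3    Max   F      1
3      13       18    Gus   F      4
4      45       13    Max   F      1
5      44       14    Max   F      1
6      24       18    Max   F      1
7      41        7    Max   G      1
8      27       12    Max   F      1
9      12       12    Max   F      1
drop duplicate pos (keep=first):
   points  assists player pos  fouls
0      10        3  Quinn   G      0
2      25        3    Max   F      1
add column points_plus_2 = t['points'] + 2:
   points  assists player pos  fouls  points_plus_2
0      10        3  Quinn   G      0             12
2      25        3    Max   F      1             27
mean of column 'points_plus_2' → 19.5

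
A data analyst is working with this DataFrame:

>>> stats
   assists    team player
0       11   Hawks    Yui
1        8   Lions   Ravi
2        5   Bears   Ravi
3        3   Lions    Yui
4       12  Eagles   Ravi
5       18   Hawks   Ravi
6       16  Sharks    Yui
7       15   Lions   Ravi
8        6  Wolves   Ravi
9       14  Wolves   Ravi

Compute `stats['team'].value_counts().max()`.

value_counts of team:
team
Lions     3
Hawks     2
Wolves    2
Bears     1
Eagles    1
Sharks    1
Name: count, dtype: int64
So max() = 3.

3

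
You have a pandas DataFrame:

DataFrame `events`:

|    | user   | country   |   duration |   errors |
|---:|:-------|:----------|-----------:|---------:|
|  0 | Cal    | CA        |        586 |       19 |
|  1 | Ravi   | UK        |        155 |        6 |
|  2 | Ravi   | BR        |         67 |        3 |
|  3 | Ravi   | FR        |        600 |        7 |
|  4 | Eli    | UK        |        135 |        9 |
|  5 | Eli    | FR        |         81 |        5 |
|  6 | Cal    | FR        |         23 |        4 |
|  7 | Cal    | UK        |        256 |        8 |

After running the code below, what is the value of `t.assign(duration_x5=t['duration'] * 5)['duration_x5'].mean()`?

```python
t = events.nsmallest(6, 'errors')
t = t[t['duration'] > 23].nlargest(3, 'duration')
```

take 6 rows with smallest errors:
   user country  duration  errors
2  Ravi      BR        67       3
6   Cal      FR        23       4
5   Eli      FR        81       5
1  Ravi      UK       155       6
3  Ravi      FR       600       7
7   Cal      UK       256       8
filter rows where duration > 23:
   user country  duration  errors
2  Ravi      BR        67       3
5   Eli      FR        81       5
1  Ravi      UK       155       6
3  Ravi      FR       600       7
7   Cal      UK       256       8
take 3 rows with largest duration:
   user country  duration  errors
3  Ravi      FR       600       7
7   Cal      UK       256       8
1  Ravi      UK       155       6
add column duration_x5 = t['duration'] * 5:
   user country  duration  errors  duration_x5
3  Ravi      FR       600       7         3000
7   Cal      UK       256       8         1280
1  Ravi      UK       155       6          775
Then the mean of column 'duration_x5': 1685.0

1685.0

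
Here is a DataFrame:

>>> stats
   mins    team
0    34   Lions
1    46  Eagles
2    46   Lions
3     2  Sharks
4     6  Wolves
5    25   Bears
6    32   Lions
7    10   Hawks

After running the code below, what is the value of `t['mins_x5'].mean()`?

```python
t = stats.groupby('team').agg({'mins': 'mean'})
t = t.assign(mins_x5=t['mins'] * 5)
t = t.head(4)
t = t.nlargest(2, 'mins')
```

208.333333333

group by team, mean of mins:
             mins
team             
Bears   25.000000
Eagles  46.000000
Hawks   10.000000
Lions   37.333333
Sharks   2.000000
Wolves   6.000000
add column mins_x5 = t['mins'] * 5:
             mins     mins_x5
team                         
Bears   25.000000  125.000000
Eagles  46.000000  230.000000
Hawks   10.000000   50.000000
Lions   37.333333  186.666667
Sharks   2.000000   10.000000
Wolves   6.000000   30.000000
take first 4 rows:
             mins     mins_x5
team                         
Bears   25.000000  125.000000
Eagles  46.000000  230.000000
Hawks   10.000000   50.000000
Lions   37.333333  186.666667
take 2 rows with largest mins:
             mins     mins_x5
team                         
Eagles  46.000000  230.000000
Lions   37.333333  186.666667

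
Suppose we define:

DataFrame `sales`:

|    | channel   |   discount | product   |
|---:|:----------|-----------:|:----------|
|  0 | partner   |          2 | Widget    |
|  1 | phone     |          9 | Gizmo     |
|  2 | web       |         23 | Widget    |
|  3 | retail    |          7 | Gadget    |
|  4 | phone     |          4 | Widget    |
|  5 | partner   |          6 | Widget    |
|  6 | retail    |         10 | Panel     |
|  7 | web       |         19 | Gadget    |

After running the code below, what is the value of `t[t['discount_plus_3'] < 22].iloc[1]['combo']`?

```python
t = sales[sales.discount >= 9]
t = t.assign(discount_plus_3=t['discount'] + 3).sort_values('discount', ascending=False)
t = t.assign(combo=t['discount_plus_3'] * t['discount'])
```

108

filter rows where discount >= 9:
  channel  discount product
1   phone         9   Gizmo
2     web        23  Widget
6  retail        10   Panel
7     web        19  Gadget
add column discount_plus_3 = t['discount'] + 3:
  channel  discount product  discount_plus_3
1   phone         9   Gizmo               12
2     web        23  Widget               26
6  retail        10   Panel               13
7     web        19  Gadget               22
sort by discount descending:
  channel  discount product  discount_plus_3
2     web        23  Widget               26
7     web        19  Gadget               22
6  retail        10   Panel               13
1   phone         9   Gizmo               12
add column combo = t['discount_plus_3'] * t['discount']:
  channel  discount product  discount_plus_3  combo
2     web        23  Widget               26    598
7     web        19  Gadget               22    418
6  retail        10   Panel               13    130
1   phone         9   Gizmo               12    108
filter rows where discount_plus_3 < 22:
  channel  discount product  discount_plus_3  combo
6  retail        10   Panel               13    130
1   phone         9   Gizmo               12    108
value at position 1, column 'combo' → 108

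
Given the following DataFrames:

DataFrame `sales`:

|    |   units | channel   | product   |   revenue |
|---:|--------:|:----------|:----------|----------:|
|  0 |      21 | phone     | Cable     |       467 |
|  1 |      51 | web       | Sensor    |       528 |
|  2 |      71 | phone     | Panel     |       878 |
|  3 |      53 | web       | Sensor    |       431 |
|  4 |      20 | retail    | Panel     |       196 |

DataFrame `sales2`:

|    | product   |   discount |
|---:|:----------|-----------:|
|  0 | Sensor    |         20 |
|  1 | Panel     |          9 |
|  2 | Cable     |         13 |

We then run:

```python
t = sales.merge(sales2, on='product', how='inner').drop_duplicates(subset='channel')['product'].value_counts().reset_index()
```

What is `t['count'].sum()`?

3

merge on 'product' (how='inner') → 5 rows:
   units channel product  revenue  discount
0     21   phone   Cable      467        13
1     51     web  Sensor      528        20
2     71   phone   Panel      878         9
3     53     web  Sensor      431        20
4     20  retail   Panel      196         9
drop duplicate channel (keep=first):
   units channel product  revenue  discount
0     21   phone   Cable      467        13
1     51     web  Sensor      528        20
4     20  retail   Panel      196         9
value_counts of product:
product
Cable     1
Sensor    1
Panel     1
Name: count, dtype: int64
reset_index():
  product  count
0   Cable      1
1  Sensor      1
2   Panel      1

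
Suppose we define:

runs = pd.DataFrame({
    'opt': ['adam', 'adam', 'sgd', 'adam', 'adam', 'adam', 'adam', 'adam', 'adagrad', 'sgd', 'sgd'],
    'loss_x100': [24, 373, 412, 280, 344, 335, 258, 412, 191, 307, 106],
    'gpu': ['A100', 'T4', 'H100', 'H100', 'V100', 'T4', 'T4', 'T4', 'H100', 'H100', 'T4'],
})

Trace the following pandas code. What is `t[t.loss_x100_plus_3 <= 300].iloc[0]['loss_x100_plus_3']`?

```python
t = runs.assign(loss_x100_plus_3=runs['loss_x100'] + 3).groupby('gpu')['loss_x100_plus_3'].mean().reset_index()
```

add column loss_x100_plus_3 = runs['loss_x100'] + 3:
        opt  loss_x100   gpu  loss_x100_plus_3
0      adam         24  A100                27
1      adam        373    T4               376
2       sgd        412  H100               415
3      adam        280  H100               283
4      adam        344  V100               347
5      adam        335    T4               338
6      adam        258    T4               261
7      adam        412    T4               415
8   adagrad        191  H100               194
9       sgd        307  H100               310
10      sgd        106    T4               109
group by gpu, mean of loss_x100_plus_3:
gpu
A100     27.0
H100    300.5
T4      299.8
V100    347.0
Name: loss_x100_plus_3, dtype: float64
reset_index():
    gpu  loss_x100_plus_3
0  A100              27.0
1  H100             300.5
2    T4             299.8
3  V100             347.0
filter rows where loss_x100_plus_3 <= 300:
    gpu  loss_x100_plus_3
0  A100              27.0
2    T4             299.8
Reading off the value at position 0, column 'loss_x100_plus_3', we get 27.0.

27.0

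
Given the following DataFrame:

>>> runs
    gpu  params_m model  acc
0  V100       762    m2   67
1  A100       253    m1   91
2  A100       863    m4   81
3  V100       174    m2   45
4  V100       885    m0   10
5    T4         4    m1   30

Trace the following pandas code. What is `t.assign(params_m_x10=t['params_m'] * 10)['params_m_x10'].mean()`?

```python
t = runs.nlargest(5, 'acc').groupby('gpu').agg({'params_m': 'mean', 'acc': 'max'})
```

3433.33333333

take 5 rows with largest acc:
    gpu  params_m model  acc
1  A100       253    m1   91
2  A100       863    m4   81
0  V100       762    m2   67
3  V100       174    m2   45
5    T4         4    m1   30
group by gpu: mean(params_m), max(acc):
      params_m  acc
gpu                
A100     558.0   91
T4         4.0   30
V100     468.0   67
add column params_m_x10 = t['params_m'] * 10:
      params_m  acc  params_m_x10
gpu                              
A100     558.0   91        5580.0
T4         4.0   30          40.0
V100     468.0   67        4680.0
The mean of column 'params_m_x10' is 3433.33333333.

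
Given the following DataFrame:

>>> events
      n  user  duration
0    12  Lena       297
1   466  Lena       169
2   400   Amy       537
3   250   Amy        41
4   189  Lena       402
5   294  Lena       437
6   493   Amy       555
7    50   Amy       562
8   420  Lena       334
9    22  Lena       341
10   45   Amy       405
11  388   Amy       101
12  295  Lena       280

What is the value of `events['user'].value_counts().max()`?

7

value_counts of user:
user
Lena    7
Amy     6
Name: count, dtype: int64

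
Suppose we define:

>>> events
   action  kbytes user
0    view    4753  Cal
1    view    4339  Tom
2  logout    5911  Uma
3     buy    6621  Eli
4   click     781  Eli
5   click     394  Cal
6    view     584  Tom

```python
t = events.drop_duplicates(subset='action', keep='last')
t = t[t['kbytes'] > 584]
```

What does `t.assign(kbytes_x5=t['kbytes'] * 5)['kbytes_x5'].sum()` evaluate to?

drop duplicate action (keep=last):
   action  kbytes user
2  logout    5911  Uma
3     buy    6621  Eli
5   click     394  Cal
6    view     584  Tom
filter rows where kbytes > 584:
   action  kbytes user
2  logout    5911  Uma
3     buy    6621  Eli
add column kbytes_x5 = t['kbytes'] * 5:
   action  kbytes user  kbytes_x5
2  logout    5911  Uma      29555
3     buy    6621  Eli      33105
So sum() = 62660.

62660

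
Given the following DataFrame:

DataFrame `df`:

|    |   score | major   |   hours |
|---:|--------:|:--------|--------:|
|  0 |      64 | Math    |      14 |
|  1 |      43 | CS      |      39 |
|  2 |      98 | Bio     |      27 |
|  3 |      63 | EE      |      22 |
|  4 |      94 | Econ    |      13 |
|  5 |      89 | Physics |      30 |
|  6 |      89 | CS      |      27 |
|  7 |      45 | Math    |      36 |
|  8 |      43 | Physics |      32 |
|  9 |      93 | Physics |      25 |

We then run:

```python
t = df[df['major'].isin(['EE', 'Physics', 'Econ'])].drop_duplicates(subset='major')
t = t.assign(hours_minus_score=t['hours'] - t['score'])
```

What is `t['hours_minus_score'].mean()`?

filter rows where major in ['EE', 'Physics', 'Econ']:
   score    major  hours
3     63       EE     22
4     94     Econ     13
5     89  Physics     30
8     43  Physics     32
9     93  Physics     25
drop duplicate major (keep=first):
   score    major  hours
3     63       EE     22
4     94     Econ     13
5     89  Physics     30
add column hours_minus_score = t['hours'] - t['score']:
   score    major  hours  hours_minus_score
3     63       EE     22                -41
4     94     Econ     13                -81
5     89  Physics     30                -59
Then the mean of column 'hours_minus_score': -60.3333333333

-60.3333333333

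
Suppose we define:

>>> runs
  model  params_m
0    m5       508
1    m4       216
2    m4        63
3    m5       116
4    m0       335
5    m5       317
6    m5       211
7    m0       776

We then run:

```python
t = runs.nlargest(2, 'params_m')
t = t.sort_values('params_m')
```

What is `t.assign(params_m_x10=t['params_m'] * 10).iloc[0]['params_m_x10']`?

take 2 rows with largest params_m:
  model  params_m
7    m0       776
0    m5       508
sort by params_m:
  model  params_m
0    m5       508
7    m0       776
add column params_m_x10 = t['params_m'] * 10:
  model  params_m  params_m_x10
0    m5       508          5080
7    m0       776          7760
Hence 5080.

5080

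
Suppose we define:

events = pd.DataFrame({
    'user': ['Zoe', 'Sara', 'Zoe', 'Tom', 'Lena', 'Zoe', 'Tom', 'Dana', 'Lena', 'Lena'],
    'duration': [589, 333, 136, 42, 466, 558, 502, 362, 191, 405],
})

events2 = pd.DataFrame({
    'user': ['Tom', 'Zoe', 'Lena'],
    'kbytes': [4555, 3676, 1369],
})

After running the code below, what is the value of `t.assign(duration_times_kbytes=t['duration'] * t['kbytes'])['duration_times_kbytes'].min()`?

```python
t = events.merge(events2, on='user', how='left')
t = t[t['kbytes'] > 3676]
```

merge on 'user' (how='left') → 10 rows:
   user  duration  kbytes
0   Zoe       589  3676.0
1  Sara       333     NaN
2   Zoe       136  3676.0
3   Tom        42  4555.0
4  Lena       466  1369.0
5   Zoe       558  3676.0
6   Tom       502  4555.0
7  Dana       362     NaN
8  Lena       191  1369.0
9  Lena       405  1369.0
filter rows where kbytes > 3676:
  user  duration  kbytes
3  Tom        42  4555.0
6  Tom       502  4555.0
add column duration_times_kbytes = t['duration'] * t['kbytes']:
  user  duration  kbytes  duration_times_kbytes
3  Tom        42  4555.0               191310.0
6  Tom       502  4555.0              2286610.0
Taking the min of column 'duration_times_kbytes' gives 191310.0.

191310.0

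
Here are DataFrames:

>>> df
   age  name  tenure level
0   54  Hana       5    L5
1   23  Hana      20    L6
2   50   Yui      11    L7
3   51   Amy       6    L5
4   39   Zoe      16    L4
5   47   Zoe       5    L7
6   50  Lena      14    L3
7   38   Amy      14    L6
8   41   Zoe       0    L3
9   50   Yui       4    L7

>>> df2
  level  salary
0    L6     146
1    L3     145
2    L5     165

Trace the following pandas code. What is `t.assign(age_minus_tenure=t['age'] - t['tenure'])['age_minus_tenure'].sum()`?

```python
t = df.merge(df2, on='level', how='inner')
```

198

merge on 'level' (how='inner') → 6 rows:
   age  name  tenure level  salary
0   54  Hana       5    L5     165
1   23  Hana      20    L6     146
2   51   Amy       6    L5     165
3   50  Lena      14    L3     145
4   38   Amy      14    L6     146
5   41   Zoe       0    L3     145
add column age_minus_tenure = t['age'] - t['tenure']:
   age  name  tenure level  salary  age_minus_tenure
0   54  Hana       5    L5     165                49
1   23  Hana      20    L6     146                 3
2   51   Amy       6    L5     165                45
3   50  Lena      14    L3     145                36
4   38   Amy      14    L6     146                24
5   41   Zoe       0    L3     145                41
Taking the sum of column 'age_minus_tenure' gives 198.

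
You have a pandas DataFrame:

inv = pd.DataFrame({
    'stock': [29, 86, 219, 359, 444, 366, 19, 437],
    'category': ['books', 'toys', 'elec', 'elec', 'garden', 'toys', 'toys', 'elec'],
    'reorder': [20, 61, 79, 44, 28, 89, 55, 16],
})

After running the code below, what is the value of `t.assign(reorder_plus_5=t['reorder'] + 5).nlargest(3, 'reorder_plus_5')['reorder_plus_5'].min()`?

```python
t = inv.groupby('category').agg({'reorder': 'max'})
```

group by category, max of reorder:
          reorder
category         
books          20
elec           79
garden         28
toys           89
add column reorder_plus_5 = t['reorder'] + 5:
          reorder  reorder_plus_5
category                         
books          20              25
elec           79              84
garden         28              33
toys           89              94
take 3 rows with largest reorder_plus_5:
          reorder  reorder_plus_5
category                         
toys           89              94
elec           79              84
garden         28              33
Hence 33.

33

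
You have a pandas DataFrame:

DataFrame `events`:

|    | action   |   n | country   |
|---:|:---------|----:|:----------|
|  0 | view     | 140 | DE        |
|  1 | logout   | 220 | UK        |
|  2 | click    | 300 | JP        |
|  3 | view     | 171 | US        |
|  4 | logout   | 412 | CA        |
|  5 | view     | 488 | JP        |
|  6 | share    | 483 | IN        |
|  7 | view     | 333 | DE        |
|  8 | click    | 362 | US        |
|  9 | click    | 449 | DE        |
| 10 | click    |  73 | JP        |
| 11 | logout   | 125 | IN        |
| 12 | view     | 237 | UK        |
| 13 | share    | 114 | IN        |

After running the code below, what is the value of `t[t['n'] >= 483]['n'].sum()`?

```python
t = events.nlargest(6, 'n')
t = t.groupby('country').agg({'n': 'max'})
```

take 6 rows with largest n:
   action    n country
5    view  488      JP
6   share  483      IN
9   click  449      DE
4  logout  412      CA
8   click  362      US
7    view  333      DE
group by country, max of n:
           n
country     
CA       412
DE       449
IN       483
JP       488
US       362
filter rows where n >= 483:
           n
country     
IN       483
JP       488
So sum() = 971.

971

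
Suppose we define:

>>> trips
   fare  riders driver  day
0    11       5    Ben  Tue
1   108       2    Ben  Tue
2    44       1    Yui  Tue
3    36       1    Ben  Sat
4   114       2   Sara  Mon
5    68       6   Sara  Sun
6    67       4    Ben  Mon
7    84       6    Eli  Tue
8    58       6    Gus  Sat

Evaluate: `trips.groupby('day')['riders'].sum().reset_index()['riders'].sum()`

33

group by day, sum of riders:
day
Mon     6
Sat     7
Sun     6
Tue    14
Name: riders, dtype: int64
reset_index():
   day  riders
0  Mon       6
1  Sat       7
2  Sun       6
3  Tue      14
Then the sum of column 'riders': 33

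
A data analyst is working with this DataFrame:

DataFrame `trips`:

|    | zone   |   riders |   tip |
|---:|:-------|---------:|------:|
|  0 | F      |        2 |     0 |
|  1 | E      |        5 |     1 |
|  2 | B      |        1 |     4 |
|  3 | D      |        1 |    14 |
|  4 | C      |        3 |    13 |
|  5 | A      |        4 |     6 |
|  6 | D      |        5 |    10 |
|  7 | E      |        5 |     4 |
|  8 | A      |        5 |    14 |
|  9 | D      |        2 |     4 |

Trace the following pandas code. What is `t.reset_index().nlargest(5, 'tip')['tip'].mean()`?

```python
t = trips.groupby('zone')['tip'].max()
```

group by zone, max of tip:
zone
A    14
B     4
C    13
D    14
E     4
F     0
Name: tip, dtype: int64
reset_index():
  zone  tip
0    A   14
1    B    4
2    C   13
3    D   14
4    E    4
5    F    0
take 5 rows with largest tip:
  zone  tip
0    A   14
3    D   14
2    C   13
1    B    4
4    E    4
Reading off the mean of column 'tip', we get 9.8.

9.8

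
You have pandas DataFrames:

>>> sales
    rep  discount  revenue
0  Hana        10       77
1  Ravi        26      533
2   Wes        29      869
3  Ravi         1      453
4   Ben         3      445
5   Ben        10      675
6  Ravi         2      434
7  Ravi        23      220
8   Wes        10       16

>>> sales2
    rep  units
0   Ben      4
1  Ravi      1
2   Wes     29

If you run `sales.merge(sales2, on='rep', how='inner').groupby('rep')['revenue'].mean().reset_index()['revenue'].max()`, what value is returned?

560.0

merge on 'rep' (how='inner') → 8 rows:
    rep  discount  revenue  units
0  Ravi        26      533      1
1   Wes        29      869     29
2  Ravi         1      453      1
3   Ben         3      445      4
4   Ben        10      675      4
5  Ravi         2      434      1
6  Ravi        23      220      1
7   Wes        10       16     29
group by rep, mean of revenue:
rep
Ben     560.0
Ravi    410.0
Wes     442.5
Name: revenue, dtype: float64
reset_index():
    rep  revenue
0   Ben    560.0
1  Ravi    410.0
2   Wes    442.5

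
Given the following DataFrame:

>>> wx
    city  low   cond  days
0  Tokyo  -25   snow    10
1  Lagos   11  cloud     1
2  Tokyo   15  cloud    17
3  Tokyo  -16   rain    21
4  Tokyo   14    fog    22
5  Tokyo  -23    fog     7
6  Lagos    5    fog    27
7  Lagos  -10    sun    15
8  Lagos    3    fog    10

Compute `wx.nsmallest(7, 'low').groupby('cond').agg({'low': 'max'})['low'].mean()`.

-7.0

take 7 rows with smallest low:
    city  low   cond  days
0  Tokyo  -25   snow    10
5  Tokyo  -23    fog     7
3  Tokyo  -16   rain    21
7  Lagos  -10    sun    15
8  Lagos    3    fog    10
6  Lagos    5    fog    27
1  Lagos   11  cloud     1
group by cond, max of low:
       low
cond      
cloud   11
fog      5
rain   -16
snow   -25
sun    -10
Hence -7.0.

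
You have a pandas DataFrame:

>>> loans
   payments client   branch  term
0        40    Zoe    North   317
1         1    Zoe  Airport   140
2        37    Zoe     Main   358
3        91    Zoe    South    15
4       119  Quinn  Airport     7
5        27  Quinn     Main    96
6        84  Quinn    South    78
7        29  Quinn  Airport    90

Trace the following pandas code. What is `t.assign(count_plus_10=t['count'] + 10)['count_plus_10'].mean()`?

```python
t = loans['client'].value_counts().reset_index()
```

value_counts of client:
client
Zoe      4
Quinn    4
Name: count, dtype: int64
reset_index():
  client  count
0    Zoe      4
1  Quinn      4
add column count_plus_10 = t['count'] + 10:
  client  count  count_plus_10
0    Zoe      4             14
1  Quinn      4             14
Hence 14.0.

14.0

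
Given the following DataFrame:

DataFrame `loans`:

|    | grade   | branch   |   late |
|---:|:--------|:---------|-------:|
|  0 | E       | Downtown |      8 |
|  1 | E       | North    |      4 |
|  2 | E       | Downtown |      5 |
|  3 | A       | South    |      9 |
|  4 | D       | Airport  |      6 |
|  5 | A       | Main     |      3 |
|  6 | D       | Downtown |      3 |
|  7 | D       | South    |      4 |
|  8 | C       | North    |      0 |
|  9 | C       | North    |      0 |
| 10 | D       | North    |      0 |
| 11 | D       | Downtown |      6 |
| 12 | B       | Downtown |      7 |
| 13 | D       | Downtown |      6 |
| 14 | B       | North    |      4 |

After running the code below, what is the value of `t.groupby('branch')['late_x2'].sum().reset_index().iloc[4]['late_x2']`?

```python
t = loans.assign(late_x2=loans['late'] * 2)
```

add column late_x2 = loans['late'] * 2:
   grade    branch  late  late_x2
0      E  Downtown     8       16
1      E     North     4        8
2      E  Downtown     5       10
3      A     South     9       18
4      D   Airport     6       12
5      A      Main     3        6
6      D  Downtown     3        6
7      D     South     4        8
8      C     North     0        0
9      C     North     0        0
10     D     North     0        0
11     D  Downtown     6       12
12     B  Downtown     7       14
13     D  Downtown     6       12
14     B     North     4        8
group by branch, sum of late_x2:
branch
Airport     12
Downtown    70
Main         6
North       16
South       26
Name: late_x2, dtype: int64
reset_index():
     branch  late_x2
0   Airport       12
1  Downtown       70
2      Main        6
3     North       16
4     South       26

26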